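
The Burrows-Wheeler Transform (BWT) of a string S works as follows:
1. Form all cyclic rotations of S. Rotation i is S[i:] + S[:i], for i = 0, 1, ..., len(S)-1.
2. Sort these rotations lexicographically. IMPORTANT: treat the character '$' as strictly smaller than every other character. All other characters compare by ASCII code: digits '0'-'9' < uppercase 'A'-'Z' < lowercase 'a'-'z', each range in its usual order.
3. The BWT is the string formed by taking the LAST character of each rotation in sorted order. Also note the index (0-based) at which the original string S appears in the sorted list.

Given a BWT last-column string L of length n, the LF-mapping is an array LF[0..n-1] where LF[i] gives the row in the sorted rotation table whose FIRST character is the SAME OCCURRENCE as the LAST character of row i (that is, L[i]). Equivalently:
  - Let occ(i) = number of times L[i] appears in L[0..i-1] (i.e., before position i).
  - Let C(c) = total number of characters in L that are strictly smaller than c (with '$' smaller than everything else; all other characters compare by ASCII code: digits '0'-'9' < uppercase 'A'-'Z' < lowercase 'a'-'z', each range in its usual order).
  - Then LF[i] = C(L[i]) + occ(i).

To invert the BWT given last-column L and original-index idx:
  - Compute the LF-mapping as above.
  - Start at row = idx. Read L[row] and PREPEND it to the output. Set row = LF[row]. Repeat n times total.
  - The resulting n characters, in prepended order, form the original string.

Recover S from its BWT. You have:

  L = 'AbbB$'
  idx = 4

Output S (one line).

LF mapping: 1 3 4 2 0
Walk LF starting at row 4, prepending L[row]:
  step 1: row=4, L[4]='$', prepend. Next row=LF[4]=0
  step 2: row=0, L[0]='A', prepend. Next row=LF[0]=1
  step 3: row=1, L[1]='b', prepend. Next row=LF[1]=3
  step 4: row=3, L[3]='B', prepend. Next row=LF[3]=2
  step 5: row=2, L[2]='b', prepend. Next row=LF[2]=4
Reversed output: bBbA$

Answer: bBbA$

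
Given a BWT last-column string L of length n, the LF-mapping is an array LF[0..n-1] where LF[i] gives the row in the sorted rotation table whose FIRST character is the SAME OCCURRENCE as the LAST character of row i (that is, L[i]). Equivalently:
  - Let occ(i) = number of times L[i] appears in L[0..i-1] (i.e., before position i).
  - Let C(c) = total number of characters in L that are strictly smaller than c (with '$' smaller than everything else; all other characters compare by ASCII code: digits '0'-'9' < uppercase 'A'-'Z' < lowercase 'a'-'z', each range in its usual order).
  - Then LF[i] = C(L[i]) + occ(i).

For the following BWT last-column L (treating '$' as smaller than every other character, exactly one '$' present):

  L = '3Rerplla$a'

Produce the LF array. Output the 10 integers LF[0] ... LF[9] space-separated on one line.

Char counts: '$':1, '3':1, 'R':1, 'a':2, 'e':1, 'l':2, 'p':1, 'r':1
C (first-col start): C('$')=0, C('3')=1, C('R')=2, C('a')=3, C('e')=5, C('l')=6, C('p')=8, C('r')=9
L[0]='3': occ=0, LF[0]=C('3')+0=1+0=1
L[1]='R': occ=0, LF[1]=C('R')+0=2+0=2
L[2]='e': occ=0, LF[2]=C('e')+0=5+0=5
L[3]='r': occ=0, LF[3]=C('r')+0=9+0=9
L[4]='p': occ=0, LF[4]=C('p')+0=8+0=8
L[5]='l': occ=0, LF[5]=C('l')+0=6+0=6
L[6]='l': occ=1, LF[6]=C('l')+1=6+1=7
L[7]='a': occ=0, LF[7]=C('a')+0=3+0=3
L[8]='$': occ=0, LF[8]=C('$')+0=0+0=0
L[9]='a': occ=1, LF[9]=C('a')+1=3+1=4

Answer: 1 2 5 9 8 6 7 3 0 4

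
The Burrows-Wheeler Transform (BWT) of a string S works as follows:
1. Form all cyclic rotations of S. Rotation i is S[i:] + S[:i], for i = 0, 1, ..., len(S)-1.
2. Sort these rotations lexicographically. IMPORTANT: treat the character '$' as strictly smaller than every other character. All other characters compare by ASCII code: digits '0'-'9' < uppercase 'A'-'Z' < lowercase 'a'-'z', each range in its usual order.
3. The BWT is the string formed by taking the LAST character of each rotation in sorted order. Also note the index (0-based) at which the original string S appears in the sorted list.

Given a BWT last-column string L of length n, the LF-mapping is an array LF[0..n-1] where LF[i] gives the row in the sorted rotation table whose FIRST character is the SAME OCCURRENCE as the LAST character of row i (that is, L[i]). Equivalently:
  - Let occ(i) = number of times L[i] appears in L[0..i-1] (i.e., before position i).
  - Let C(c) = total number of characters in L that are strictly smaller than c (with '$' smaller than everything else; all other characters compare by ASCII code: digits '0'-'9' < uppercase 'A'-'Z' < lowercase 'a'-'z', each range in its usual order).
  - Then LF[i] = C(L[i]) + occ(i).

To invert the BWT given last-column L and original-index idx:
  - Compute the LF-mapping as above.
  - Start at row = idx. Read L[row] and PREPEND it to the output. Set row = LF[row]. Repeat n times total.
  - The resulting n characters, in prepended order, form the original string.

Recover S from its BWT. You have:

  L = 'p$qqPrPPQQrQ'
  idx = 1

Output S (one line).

LF mapping: 7 0 8 9 1 10 2 3 4 5 11 6
Walk LF starting at row 1, prepending L[row]:
  step 1: row=1, L[1]='$', prepend. Next row=LF[1]=0
  step 2: row=0, L[0]='p', prepend. Next row=LF[0]=7
  step 3: row=7, L[7]='P', prepend. Next row=LF[7]=3
  step 4: row=3, L[3]='q', prepend. Next row=LF[3]=9
  step 5: row=9, L[9]='Q', prepend. Next row=LF[9]=5
  step 6: row=5, L[5]='r', prepend. Next row=LF[5]=10
  step 7: row=10, L[10]='r', prepend. Next row=LF[10]=11
  step 8: row=11, L[11]='Q', prepend. Next row=LF[11]=6
  step 9: row=6, L[6]='P', prepend. Next row=LF[6]=2
  step 10: row=2, L[2]='q', prepend. Next row=LF[2]=8
  step 11: row=8, L[8]='Q', prepend. Next row=LF[8]=4
  step 12: row=4, L[4]='P', prepend. Next row=LF[4]=1
Reversed output: PQqPQrrQqPp$

Answer: PQqPQrrQqPp$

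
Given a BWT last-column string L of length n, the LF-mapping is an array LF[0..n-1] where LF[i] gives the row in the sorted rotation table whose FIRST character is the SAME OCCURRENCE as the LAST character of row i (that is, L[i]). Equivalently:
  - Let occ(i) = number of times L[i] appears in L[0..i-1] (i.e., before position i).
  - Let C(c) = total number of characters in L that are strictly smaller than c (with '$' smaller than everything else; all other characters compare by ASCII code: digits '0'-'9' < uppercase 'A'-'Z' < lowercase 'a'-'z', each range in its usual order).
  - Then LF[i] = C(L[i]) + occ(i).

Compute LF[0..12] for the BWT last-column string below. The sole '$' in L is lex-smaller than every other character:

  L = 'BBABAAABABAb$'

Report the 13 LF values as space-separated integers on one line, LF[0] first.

Answer: 7 8 1 9 2 3 4 10 5 11 6 12 0

Derivation:
Char counts: '$':1, 'A':6, 'B':5, 'b':1
C (first-col start): C('$')=0, C('A')=1, C('B')=7, C('b')=12
L[0]='B': occ=0, LF[0]=C('B')+0=7+0=7
L[1]='B': occ=1, LF[1]=C('B')+1=7+1=8
L[2]='A': occ=0, LF[2]=C('A')+0=1+0=1
L[3]='B': occ=2, LF[3]=C('B')+2=7+2=9
L[4]='A': occ=1, LF[4]=C('A')+1=1+1=2
L[5]='A': occ=2, LF[5]=C('A')+2=1+2=3
L[6]='A': occ=3, LF[6]=C('A')+3=1+3=4
L[7]='B': occ=3, LF[7]=C('B')+3=7+3=10
L[8]='A': occ=4, LF[8]=C('A')+4=1+4=5
L[9]='B': occ=4, LF[9]=C('B')+4=7+4=11
L[10]='A': occ=5, LF[10]=C('A')+5=1+5=6
L[11]='b': occ=0, LF[11]=C('b')+0=12+0=12
L[12]='$': occ=0, LF[12]=C('$')+0=0+0=0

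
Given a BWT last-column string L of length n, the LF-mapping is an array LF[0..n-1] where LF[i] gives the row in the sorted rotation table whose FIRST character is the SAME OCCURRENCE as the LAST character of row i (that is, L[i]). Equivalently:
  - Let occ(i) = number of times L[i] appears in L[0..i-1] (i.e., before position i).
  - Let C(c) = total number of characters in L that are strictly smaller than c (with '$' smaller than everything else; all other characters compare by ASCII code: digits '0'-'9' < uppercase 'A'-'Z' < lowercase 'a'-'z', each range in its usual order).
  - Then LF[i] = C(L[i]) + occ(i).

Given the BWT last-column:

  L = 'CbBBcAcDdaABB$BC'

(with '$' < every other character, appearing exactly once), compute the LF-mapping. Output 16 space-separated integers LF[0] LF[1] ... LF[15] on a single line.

Answer: 8 12 3 4 13 1 14 10 15 11 2 5 6 0 7 9

Derivation:
Char counts: '$':1, 'A':2, 'B':5, 'C':2, 'D':1, 'a':1, 'b':1, 'c':2, 'd':1
C (first-col start): C('$')=0, C('A')=1, C('B')=3, C('C')=8, C('D')=10, C('a')=11, C('b')=12, C('c')=13, C('d')=15
L[0]='C': occ=0, LF[0]=C('C')+0=8+0=8
L[1]='b': occ=0, LF[1]=C('b')+0=12+0=12
L[2]='B': occ=0, LF[2]=C('B')+0=3+0=3
L[3]='B': occ=1, LF[3]=C('B')+1=3+1=4
L[4]='c': occ=0, LF[4]=C('c')+0=13+0=13
L[5]='A': occ=0, LF[5]=C('A')+0=1+0=1
L[6]='c': occ=1, LF[6]=C('c')+1=13+1=14
L[7]='D': occ=0, LF[7]=C('D')+0=10+0=10
L[8]='d': occ=0, LF[8]=C('d')+0=15+0=15
L[9]='a': occ=0, LF[9]=C('a')+0=11+0=11
L[10]='A': occ=1, LF[10]=C('A')+1=1+1=2
L[11]='B': occ=2, LF[11]=C('B')+2=3+2=5
L[12]='B': occ=3, LF[12]=C('B')+3=3+3=6
L[13]='$': occ=0, LF[13]=C('$')+0=0+0=0
L[14]='B': occ=4, LF[14]=C('B')+4=3+4=7
L[15]='C': occ=1, LF[15]=C('C')+1=8+1=9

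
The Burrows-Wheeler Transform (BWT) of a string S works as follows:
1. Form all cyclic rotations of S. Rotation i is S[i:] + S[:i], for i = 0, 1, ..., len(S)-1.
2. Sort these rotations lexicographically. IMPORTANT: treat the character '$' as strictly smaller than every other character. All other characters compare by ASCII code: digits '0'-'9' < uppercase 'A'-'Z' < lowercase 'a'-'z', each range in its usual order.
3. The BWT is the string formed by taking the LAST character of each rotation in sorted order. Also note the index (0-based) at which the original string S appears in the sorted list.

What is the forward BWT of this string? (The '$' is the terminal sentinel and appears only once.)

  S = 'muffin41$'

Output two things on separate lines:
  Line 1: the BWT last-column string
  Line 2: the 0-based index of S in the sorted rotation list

All 9 rotations (rotation i = S[i:]+S[:i]):
  rot[0] = muffin41$
  rot[1] = uffin41$m
  rot[2] = ffin41$mu
  rot[3] = fin41$muf
  rot[4] = in41$muff
  rot[5] = n41$muffi
  rot[6] = 41$muffin
  rot[7] = 1$muffin4
  rot[8] = $muffin41
Sorted (with $ < everything):
  sorted[0] = $muffin41  (last char: '1')
  sorted[1] = 1$muffin4  (last char: '4')
  sorted[2] = 41$muffin  (last char: 'n')
  sorted[3] = ffin41$mu  (last char: 'u')
  sorted[4] = fin41$muf  (last char: 'f')
  sorted[5] = in41$muff  (last char: 'f')
  sorted[6] = muffin41$  (last char: '$')
  sorted[7] = n41$muffi  (last char: 'i')
  sorted[8] = uffin41$m  (last char: 'm')
Last column: 14nuff$im
Original string S is at sorted index 6

Answer: 14nuff$im
6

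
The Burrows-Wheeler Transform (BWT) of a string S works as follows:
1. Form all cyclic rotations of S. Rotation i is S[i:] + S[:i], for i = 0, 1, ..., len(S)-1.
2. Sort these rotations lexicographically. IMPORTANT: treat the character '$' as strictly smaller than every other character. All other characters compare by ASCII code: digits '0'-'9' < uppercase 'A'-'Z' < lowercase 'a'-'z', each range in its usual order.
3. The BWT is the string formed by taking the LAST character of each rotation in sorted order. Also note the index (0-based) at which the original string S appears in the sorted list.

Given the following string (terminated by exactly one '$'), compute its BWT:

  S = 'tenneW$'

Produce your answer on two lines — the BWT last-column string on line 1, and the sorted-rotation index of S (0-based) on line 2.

All 7 rotations (rotation i = S[i:]+S[:i]):
  rot[0] = tenneW$
  rot[1] = enneW$t
  rot[2] = nneW$te
  rot[3] = neW$ten
  rot[4] = eW$tenn
  rot[5] = W$tenne
  rot[6] = $tenneW
Sorted (with $ < everything):
  sorted[0] = $tenneW  (last char: 'W')
  sorted[1] = W$tenne  (last char: 'e')
  sorted[2] = eW$tenn  (last char: 'n')
  sorted[3] = enneW$t  (last char: 't')
  sorted[4] = neW$ten  (last char: 'n')
  sorted[5] = nneW$te  (last char: 'e')
  sorted[6] = tenneW$  (last char: '$')
Last column: Wentne$
Original string S is at sorted index 6

Answer: Wentne$
6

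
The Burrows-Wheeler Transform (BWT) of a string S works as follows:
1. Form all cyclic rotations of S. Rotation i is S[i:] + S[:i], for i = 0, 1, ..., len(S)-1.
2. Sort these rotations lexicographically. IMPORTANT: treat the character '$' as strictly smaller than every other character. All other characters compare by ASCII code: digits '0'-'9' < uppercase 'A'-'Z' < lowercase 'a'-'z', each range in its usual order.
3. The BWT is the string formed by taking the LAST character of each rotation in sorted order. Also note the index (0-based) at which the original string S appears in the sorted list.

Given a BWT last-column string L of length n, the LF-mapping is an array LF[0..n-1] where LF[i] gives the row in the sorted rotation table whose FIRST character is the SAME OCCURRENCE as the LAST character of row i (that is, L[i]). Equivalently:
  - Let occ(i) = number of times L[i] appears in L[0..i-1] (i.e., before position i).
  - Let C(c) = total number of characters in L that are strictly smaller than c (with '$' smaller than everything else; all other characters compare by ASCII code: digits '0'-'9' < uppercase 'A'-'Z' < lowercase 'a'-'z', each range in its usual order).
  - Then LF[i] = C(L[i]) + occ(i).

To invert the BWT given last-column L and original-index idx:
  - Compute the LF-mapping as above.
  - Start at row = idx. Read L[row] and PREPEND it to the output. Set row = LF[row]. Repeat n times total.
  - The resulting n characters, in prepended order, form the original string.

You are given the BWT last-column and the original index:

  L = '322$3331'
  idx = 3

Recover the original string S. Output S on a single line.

Answer: 2213333$

Derivation:
LF mapping: 4 2 3 0 5 6 7 1
Walk LF starting at row 3, prepending L[row]:
  step 1: row=3, L[3]='$', prepend. Next row=LF[3]=0
  step 2: row=0, L[0]='3', prepend. Next row=LF[0]=4
  step 3: row=4, L[4]='3', prepend. Next row=LF[4]=5
  step 4: row=5, L[5]='3', prepend. Next row=LF[5]=6
  step 5: row=6, L[6]='3', prepend. Next row=LF[6]=7
  step 6: row=7, L[7]='1', prepend. Next row=LF[7]=1
  step 7: row=1, L[1]='2', prepend. Next row=LF[1]=2
  step 8: row=2, L[2]='2', prepend. Next row=LF[2]=3
Reversed output: 2213333$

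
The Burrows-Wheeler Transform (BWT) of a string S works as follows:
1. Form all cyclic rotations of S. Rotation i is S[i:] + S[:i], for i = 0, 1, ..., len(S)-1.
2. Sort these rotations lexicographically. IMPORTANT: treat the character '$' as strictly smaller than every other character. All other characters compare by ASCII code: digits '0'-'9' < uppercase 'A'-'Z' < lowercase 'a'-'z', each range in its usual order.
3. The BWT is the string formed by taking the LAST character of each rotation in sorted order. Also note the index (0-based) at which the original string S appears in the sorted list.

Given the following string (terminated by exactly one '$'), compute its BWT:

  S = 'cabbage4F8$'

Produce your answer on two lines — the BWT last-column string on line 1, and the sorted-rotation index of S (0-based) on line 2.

All 11 rotations (rotation i = S[i:]+S[:i]):
  rot[0] = cabbage4F8$
  rot[1] = abbage4F8$c
  rot[2] = bbage4F8$ca
  rot[3] = bage4F8$cab
  rot[4] = age4F8$cabb
  rot[5] = ge4F8$cabba
  rot[6] = e4F8$cabbag
  rot[7] = 4F8$cabbage
  rot[8] = F8$cabbage4
  rot[9] = 8$cabbage4F
  rot[10] = $cabbage4F8
Sorted (with $ < everything):
  sorted[0] = $cabbage4F8  (last char: '8')
  sorted[1] = 4F8$cabbage  (last char: 'e')
  sorted[2] = 8$cabbage4F  (last char: 'F')
  sorted[3] = F8$cabbage4  (last char: '4')
  sorted[4] = abbage4F8$c  (last char: 'c')
  sorted[5] = age4F8$cabb  (last char: 'b')
  sorted[6] = bage4F8$cab  (last char: 'b')
  sorted[7] = bbage4F8$ca  (last char: 'a')
  sorted[8] = cabbage4F8$  (last char: '$')
  sorted[9] = e4F8$cabbag  (last char: 'g')
  sorted[10] = ge4F8$cabba  (last char: 'a')
Last column: 8eF4cbba$ga
Original string S is at sorted index 8

Answer: 8eF4cbba$ga
8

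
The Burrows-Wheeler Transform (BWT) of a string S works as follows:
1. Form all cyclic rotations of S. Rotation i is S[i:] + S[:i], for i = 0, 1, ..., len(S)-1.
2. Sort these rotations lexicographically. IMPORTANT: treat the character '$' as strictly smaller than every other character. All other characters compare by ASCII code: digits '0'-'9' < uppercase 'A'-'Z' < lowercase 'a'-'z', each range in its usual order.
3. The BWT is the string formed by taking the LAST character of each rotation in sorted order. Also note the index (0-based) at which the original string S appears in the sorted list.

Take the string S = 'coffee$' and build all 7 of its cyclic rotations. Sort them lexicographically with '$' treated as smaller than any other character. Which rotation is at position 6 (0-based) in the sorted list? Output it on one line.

Answer: offee$c

Derivation:
All 7 rotations (rotation i = S[i:]+S[:i]):
  rot[0] = coffee$
  rot[1] = offee$c
  rot[2] = ffee$co
  rot[3] = fee$cof
  rot[4] = ee$coff
  rot[5] = e$coffe
  rot[6] = $coffee
Sorted (with $ < everything):
  sorted[0] = $coffee
  sorted[1] = coffee$
  sorted[2] = e$coffe
  sorted[3] = ee$coff
  sorted[4] = fee$cof
  sorted[5] = ffee$co
  sorted[6] = offee$c
sorted[6] = offee$c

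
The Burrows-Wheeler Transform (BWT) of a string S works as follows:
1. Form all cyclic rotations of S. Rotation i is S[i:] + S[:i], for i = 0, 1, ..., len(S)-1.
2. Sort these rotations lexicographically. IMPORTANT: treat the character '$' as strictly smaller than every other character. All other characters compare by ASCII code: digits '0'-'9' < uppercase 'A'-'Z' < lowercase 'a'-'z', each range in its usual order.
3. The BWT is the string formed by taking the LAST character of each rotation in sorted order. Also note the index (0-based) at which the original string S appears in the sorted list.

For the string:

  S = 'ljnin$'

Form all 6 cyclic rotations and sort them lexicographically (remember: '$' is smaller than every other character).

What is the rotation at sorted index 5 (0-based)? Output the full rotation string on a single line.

All 6 rotations (rotation i = S[i:]+S[:i]):
  rot[0] = ljnin$
  rot[1] = jnin$l
  rot[2] = nin$lj
  rot[3] = in$ljn
  rot[4] = n$ljni
  rot[5] = $ljnin
Sorted (with $ < everything):
  sorted[0] = $ljnin
  sorted[1] = in$ljn
  sorted[2] = jnin$l
  sorted[3] = ljnin$
  sorted[4] = n$ljni
  sorted[5] = nin$lj
sorted[5] = nin$lj

Answer: nin$lj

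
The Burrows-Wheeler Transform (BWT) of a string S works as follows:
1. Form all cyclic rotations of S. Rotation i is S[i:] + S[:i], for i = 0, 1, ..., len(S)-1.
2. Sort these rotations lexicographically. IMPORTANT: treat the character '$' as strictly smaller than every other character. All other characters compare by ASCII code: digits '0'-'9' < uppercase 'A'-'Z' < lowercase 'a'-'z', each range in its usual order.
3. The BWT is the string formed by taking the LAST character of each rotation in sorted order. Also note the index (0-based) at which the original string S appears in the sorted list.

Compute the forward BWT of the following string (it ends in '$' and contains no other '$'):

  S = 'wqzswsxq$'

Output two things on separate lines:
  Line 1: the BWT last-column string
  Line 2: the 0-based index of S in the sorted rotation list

All 9 rotations (rotation i = S[i:]+S[:i]):
  rot[0] = wqzswsxq$
  rot[1] = qzswsxq$w
  rot[2] = zswsxq$wq
  rot[3] = swsxq$wqz
  rot[4] = wsxq$wqzs
  rot[5] = sxq$wqzsw
  rot[6] = xq$wqzsws
  rot[7] = q$wqzswsx
  rot[8] = $wqzswsxq
Sorted (with $ < everything):
  sorted[0] = $wqzswsxq  (last char: 'q')
  sorted[1] = q$wqzswsx  (last char: 'x')
  sorted[2] = qzswsxq$w  (last char: 'w')
  sorted[3] = swsxq$wqz  (last char: 'z')
  sorted[4] = sxq$wqzsw  (last char: 'w')
  sorted[5] = wqzswsxq$  (last char: '$')
  sorted[6] = wsxq$wqzs  (last char: 's')
  sorted[7] = xq$wqzsws  (last char: 's')
  sorted[8] = zswsxq$wq  (last char: 'q')
Last column: qxwzw$ssq
Original string S is at sorted index 5

Answer: qxwzw$ssq
5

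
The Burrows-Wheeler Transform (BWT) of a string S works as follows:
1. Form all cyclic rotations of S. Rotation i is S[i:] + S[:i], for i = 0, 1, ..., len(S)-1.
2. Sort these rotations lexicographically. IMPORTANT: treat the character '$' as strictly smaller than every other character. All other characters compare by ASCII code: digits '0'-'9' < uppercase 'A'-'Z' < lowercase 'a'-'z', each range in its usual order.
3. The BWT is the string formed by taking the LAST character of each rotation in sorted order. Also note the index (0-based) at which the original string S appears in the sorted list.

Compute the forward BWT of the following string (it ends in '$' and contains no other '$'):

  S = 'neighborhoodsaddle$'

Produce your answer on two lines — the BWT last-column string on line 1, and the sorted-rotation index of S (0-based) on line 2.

All 19 rotations (rotation i = S[i:]+S[:i]):
  rot[0] = neighborhoodsaddle$
  rot[1] = eighborhoodsaddle$n
  rot[2] = ighborhoodsaddle$ne
  rot[3] = ghborhoodsaddle$nei
  rot[4] = hborhoodsaddle$neig
  rot[5] = borhoodsaddle$neigh
  rot[6] = orhoodsaddle$neighb
  rot[7] = rhoodsaddle$neighbo
  rot[8] = hoodsaddle$neighbor
  rot[9] = oodsaddle$neighborh
  rot[10] = odsaddle$neighborho
  rot[11] = dsaddle$neighborhoo
  rot[12] = saddle$neighborhood
  rot[13] = addle$neighborhoods
  rot[14] = ddle$neighborhoodsa
  rot[15] = dle$neighborhoodsad
  rot[16] = le$neighborhoodsadd
  rot[17] = e$neighborhoodsaddl
  rot[18] = $neighborhoodsaddle
Sorted (with $ < everything):
  sorted[0] = $neighborhoodsaddle  (last char: 'e')
  sorted[1] = addle$neighborhoods  (last char: 's')
  sorted[2] = borhoodsaddle$neigh  (last char: 'h')
  sorted[3] = ddle$neighborhoodsa  (last char: 'a')
  sorted[4] = dle$neighborhoodsad  (last char: 'd')
  sorted[5] = dsaddle$neighborhoo  (last char: 'o')
  sorted[6] = e$neighborhoodsaddl  (last char: 'l')
  sorted[7] = eighborhoodsaddle$n  (last char: 'n')
  sorted[8] = ghborhoodsaddle$nei  (last char: 'i')
  sorted[9] = hborhoodsaddle$neig  (last char: 'g')
  sorted[10] = hoodsaddle$neighbor  (last char: 'r')
  sorted[11] = ighborhoodsaddle$ne  (last char: 'e')
  sorted[12] = le$neighborhoodsadd  (last char: 'd')
  sorted[13] = neighborhoodsaddle$  (last char: '$')
  sorted[14] = odsaddle$neighborho  (last char: 'o')
  sorted[15] = oodsaddle$neighborh  (last char: 'h')
  sorted[16] = orhoodsaddle$neighb  (last char: 'b')
  sorted[17] = rhoodsaddle$neighbo  (last char: 'o')
  sorted[18] = saddle$neighborhood  (last char: 'd')
Last column: eshadolnigred$ohbod
Original string S is at sorted index 13

Answer: eshadolnigred$ohbod
13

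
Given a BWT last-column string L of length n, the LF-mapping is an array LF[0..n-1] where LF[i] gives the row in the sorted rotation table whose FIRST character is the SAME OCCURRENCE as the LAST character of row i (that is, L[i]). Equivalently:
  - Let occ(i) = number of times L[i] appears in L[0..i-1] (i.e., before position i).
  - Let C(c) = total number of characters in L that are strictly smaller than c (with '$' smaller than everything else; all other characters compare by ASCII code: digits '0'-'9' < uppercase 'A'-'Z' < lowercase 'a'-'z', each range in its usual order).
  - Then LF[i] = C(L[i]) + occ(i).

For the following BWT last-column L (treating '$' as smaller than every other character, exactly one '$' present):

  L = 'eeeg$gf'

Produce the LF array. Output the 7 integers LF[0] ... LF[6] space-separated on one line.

Answer: 1 2 3 5 0 6 4

Derivation:
Char counts: '$':1, 'e':3, 'f':1, 'g':2
C (first-col start): C('$')=0, C('e')=1, C('f')=4, C('g')=5
L[0]='e': occ=0, LF[0]=C('e')+0=1+0=1
L[1]='e': occ=1, LF[1]=C('e')+1=1+1=2
L[2]='e': occ=2, LF[2]=C('e')+2=1+2=3
L[3]='g': occ=0, LF[3]=C('g')+0=5+0=5
L[4]='$': occ=0, LF[4]=C('$')+0=0+0=0
L[5]='g': occ=1, LF[5]=C('g')+1=5+1=6
L[6]='f': occ=0, LF[6]=C('f')+0=4+0=4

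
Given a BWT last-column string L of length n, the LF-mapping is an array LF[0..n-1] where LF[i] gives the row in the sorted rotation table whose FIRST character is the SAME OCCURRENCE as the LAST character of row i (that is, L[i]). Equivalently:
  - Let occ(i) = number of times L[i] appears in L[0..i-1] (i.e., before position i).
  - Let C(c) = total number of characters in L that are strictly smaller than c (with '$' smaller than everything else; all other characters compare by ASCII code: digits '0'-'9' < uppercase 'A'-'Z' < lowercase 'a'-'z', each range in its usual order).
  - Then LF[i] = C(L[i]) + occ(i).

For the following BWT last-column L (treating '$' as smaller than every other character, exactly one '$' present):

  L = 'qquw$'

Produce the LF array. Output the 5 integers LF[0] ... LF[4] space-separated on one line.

Char counts: '$':1, 'q':2, 'u':1, 'w':1
C (first-col start): C('$')=0, C('q')=1, C('u')=3, C('w')=4
L[0]='q': occ=0, LF[0]=C('q')+0=1+0=1
L[1]='q': occ=1, LF[1]=C('q')+1=1+1=2
L[2]='u': occ=0, LF[2]=C('u')+0=3+0=3
L[3]='w': occ=0, LF[3]=C('w')+0=4+0=4
L[4]='$': occ=0, LF[4]=C('$')+0=0+0=0

Answer: 1 2 3 4 0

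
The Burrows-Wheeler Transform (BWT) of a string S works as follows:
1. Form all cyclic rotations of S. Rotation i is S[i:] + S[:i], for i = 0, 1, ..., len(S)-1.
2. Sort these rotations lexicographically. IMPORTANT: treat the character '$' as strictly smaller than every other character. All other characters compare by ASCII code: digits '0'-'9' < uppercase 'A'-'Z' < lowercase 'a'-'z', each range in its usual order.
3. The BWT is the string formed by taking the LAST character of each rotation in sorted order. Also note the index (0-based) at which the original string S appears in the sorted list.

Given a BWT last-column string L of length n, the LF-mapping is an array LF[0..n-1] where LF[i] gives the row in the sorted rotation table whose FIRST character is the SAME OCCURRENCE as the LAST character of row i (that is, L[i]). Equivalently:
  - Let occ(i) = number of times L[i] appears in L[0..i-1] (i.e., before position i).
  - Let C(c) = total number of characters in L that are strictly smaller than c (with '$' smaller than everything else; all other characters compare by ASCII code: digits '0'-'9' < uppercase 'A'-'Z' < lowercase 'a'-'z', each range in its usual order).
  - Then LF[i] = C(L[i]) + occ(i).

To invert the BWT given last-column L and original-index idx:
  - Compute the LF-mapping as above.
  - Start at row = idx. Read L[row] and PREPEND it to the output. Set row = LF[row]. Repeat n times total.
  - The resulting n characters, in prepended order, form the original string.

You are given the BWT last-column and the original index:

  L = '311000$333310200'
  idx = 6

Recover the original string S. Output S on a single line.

LF mapping: 11 7 8 1 2 3 0 12 13 14 15 9 4 10 5 6
Walk LF starting at row 6, prepending L[row]:
  step 1: row=6, L[6]='$', prepend. Next row=LF[6]=0
  step 2: row=0, L[0]='3', prepend. Next row=LF[0]=11
  step 3: row=11, L[11]='1', prepend. Next row=LF[11]=9
  step 4: row=9, L[9]='3', prepend. Next row=LF[9]=14
  step 5: row=14, L[14]='0', prepend. Next row=LF[14]=5
  step 6: row=5, L[5]='0', prepend. Next row=LF[5]=3
  step 7: row=3, L[3]='0', prepend. Next row=LF[3]=1
  step 8: row=1, L[1]='1', prepend. Next row=LF[1]=7
  step 9: row=7, L[7]='3', prepend. Next row=LF[7]=12
  step 10: row=12, L[12]='0', prepend. Next row=LF[12]=4
  step 11: row=4, L[4]='0', prepend. Next row=LF[4]=2
  step 12: row=2, L[2]='1', prepend. Next row=LF[2]=8
  step 13: row=8, L[8]='3', prepend. Next row=LF[8]=13
  step 14: row=13, L[13]='2', prepend. Next row=LF[13]=10
  step 15: row=10, L[10]='3', prepend. Next row=LF[10]=15
  step 16: row=15, L[15]='0', prepend. Next row=LF[15]=6
Reversed output: 032310031000313$

Answer: 032310031000313$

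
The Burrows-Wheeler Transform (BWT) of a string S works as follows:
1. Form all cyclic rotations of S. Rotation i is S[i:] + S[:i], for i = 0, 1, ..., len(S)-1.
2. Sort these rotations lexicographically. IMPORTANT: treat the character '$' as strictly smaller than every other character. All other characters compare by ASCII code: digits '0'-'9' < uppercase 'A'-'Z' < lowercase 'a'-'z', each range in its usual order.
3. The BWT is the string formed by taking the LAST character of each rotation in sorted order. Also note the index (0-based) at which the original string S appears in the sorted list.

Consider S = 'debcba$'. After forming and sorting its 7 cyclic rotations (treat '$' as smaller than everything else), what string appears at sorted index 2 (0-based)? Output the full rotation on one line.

All 7 rotations (rotation i = S[i:]+S[:i]):
  rot[0] = debcba$
  rot[1] = ebcba$d
  rot[2] = bcba$de
  rot[3] = cba$deb
  rot[4] = ba$debc
  rot[5] = a$debcb
  rot[6] = $debcba
Sorted (with $ < everything):
  sorted[0] = $debcba
  sorted[1] = a$debcb
  sorted[2] = ba$debc
  sorted[3] = bcba$de
  sorted[4] = cba$deb
  sorted[5] = debcba$
  sorted[6] = ebcba$d
sorted[2] = ba$debc

Answer: ba$debc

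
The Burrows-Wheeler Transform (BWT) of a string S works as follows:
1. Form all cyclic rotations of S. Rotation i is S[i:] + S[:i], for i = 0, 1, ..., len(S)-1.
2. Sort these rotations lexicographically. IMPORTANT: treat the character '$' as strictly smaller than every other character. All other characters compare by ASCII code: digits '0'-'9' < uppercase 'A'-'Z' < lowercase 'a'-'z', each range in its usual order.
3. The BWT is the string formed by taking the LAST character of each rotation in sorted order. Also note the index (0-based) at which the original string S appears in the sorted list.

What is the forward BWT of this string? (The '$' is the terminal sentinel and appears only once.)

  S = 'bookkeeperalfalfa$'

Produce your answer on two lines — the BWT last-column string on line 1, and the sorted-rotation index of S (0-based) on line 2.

Answer: affr$kepllkoaaobee
4

Derivation:
All 18 rotations (rotation i = S[i:]+S[:i]):
  rot[0] = bookkeeperalfalfa$
  rot[1] = ookkeeperalfalfa$b
  rot[2] = okkeeperalfalfa$bo
  rot[3] = kkeeperalfalfa$boo
  rot[4] = keeperalfalfa$book
  rot[5] = eeperalfalfa$bookk
  rot[6] = eperalfalfa$bookke
  rot[7] = peralfalfa$bookkee
  rot[8] = eralfalfa$bookkeep
  rot[9] = ralfalfa$bookkeepe
  rot[10] = alfalfa$bookkeeper
  rot[11] = lfalfa$bookkeepera
  rot[12] = falfa$bookkeeperal
  rot[13] = alfa$bookkeeperalf
  rot[14] = lfa$bookkeeperalfa
  rot[15] = fa$bookkeeperalfal
  rot[16] = a$bookkeeperalfalf
  rot[17] = $bookkeeperalfalfa
Sorted (with $ < everything):
  sorted[0] = $bookkeeperalfalfa  (last char: 'a')
  sorted[1] = a$bookkeeperalfalf  (last char: 'f')
  sorted[2] = alfa$bookkeeperalf  (last char: 'f')
  sorted[3] = alfalfa$bookkeeper  (last char: 'r')
  sorted[4] = bookkeeperalfalfa$  (last char: '$')
  sorted[5] = eeperalfalfa$bookk  (last char: 'k')
  sorted[6] = eperalfalfa$bookke  (last char: 'e')
  sorted[7] = eralfalfa$bookkeep  (last char: 'p')
  sorted[8] = fa$bookkeeperalfal  (last char: 'l')
  sorted[9] = falfa$bookkeeperal  (last char: 'l')
  sorted[10] = keeperalfalfa$book  (last char: 'k')
  sorted[11] = kkeeperalfalfa$boo  (last char: 'o')
  sorted[12] = lfa$bookkeeperalfa  (last char: 'a')
  sorted[13] = lfalfa$bookkeepera  (last char: 'a')
  sorted[14] = okkeeperalfalfa$bo  (last char: 'o')
  sorted[15] = ookkeeperalfalfa$b  (last char: 'b')
  sorted[16] = peralfalfa$bookkee  (last char: 'e')
  sorted[17] = ralfalfa$bookkeepe  (last char: 'e')
Last column: affr$kepllkoaaobee
Original string S is at sorted index 4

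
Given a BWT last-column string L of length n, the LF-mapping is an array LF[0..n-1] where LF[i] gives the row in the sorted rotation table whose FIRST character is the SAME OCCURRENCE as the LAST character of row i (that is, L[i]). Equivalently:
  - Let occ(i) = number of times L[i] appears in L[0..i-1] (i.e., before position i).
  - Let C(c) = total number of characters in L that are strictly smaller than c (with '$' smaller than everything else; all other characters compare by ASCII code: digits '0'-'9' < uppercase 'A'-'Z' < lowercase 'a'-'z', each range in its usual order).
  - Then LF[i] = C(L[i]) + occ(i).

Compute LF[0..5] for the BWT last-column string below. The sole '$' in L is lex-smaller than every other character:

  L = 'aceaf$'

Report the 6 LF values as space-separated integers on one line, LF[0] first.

Char counts: '$':1, 'a':2, 'c':1, 'e':1, 'f':1
C (first-col start): C('$')=0, C('a')=1, C('c')=3, C('e')=4, C('f')=5
L[0]='a': occ=0, LF[0]=C('a')+0=1+0=1
L[1]='c': occ=0, LF[1]=C('c')+0=3+0=3
L[2]='e': occ=0, LF[2]=C('e')+0=4+0=4
L[3]='a': occ=1, LF[3]=C('a')+1=1+1=2
L[4]='f': occ=0, LF[4]=C('f')+0=5+0=5
L[5]='$': occ=0, LF[5]=C('$')+0=0+0=0

Answer: 1 3 4 2 5 0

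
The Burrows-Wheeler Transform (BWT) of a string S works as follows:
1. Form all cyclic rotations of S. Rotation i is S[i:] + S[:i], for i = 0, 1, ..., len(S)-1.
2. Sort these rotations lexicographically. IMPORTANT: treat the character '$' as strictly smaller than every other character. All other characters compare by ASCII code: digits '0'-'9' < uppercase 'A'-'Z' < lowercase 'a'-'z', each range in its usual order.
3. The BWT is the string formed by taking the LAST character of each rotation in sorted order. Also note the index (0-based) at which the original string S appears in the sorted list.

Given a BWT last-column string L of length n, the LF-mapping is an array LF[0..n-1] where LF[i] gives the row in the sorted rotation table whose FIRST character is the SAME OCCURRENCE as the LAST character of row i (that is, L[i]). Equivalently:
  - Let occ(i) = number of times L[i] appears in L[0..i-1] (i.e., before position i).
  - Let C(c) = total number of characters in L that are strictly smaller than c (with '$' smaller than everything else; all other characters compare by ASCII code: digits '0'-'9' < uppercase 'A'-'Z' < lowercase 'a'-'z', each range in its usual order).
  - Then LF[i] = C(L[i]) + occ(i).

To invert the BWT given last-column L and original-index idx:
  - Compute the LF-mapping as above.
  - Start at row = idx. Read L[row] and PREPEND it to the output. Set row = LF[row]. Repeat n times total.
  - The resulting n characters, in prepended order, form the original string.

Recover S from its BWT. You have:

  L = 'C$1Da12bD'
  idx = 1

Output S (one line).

LF mapping: 4 0 1 5 7 2 3 8 6
Walk LF starting at row 1, prepending L[row]:
  step 1: row=1, L[1]='$', prepend. Next row=LF[1]=0
  step 2: row=0, L[0]='C', prepend. Next row=LF[0]=4
  step 3: row=4, L[4]='a', prepend. Next row=LF[4]=7
  step 4: row=7, L[7]='b', prepend. Next row=LF[7]=8
  step 5: row=8, L[8]='D', prepend. Next row=LF[8]=6
  step 6: row=6, L[6]='2', prepend. Next row=LF[6]=3
  step 7: row=3, L[3]='D', prepend. Next row=LF[3]=5
  step 8: row=5, L[5]='1', prepend. Next row=LF[5]=2
  step 9: row=2, L[2]='1', prepend. Next row=LF[2]=1
Reversed output: 11D2DbaC$

Answer: 11D2DbaC$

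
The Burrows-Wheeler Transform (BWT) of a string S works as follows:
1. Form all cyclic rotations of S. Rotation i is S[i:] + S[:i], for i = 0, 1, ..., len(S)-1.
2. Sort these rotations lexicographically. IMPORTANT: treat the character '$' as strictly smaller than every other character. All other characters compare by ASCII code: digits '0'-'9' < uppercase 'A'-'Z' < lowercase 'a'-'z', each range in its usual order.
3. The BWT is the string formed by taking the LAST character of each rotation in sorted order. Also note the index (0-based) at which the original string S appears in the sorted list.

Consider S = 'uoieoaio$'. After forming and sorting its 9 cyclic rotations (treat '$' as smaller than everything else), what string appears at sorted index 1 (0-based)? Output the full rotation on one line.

All 9 rotations (rotation i = S[i:]+S[:i]):
  rot[0] = uoieoaio$
  rot[1] = oieoaio$u
  rot[2] = ieoaio$uo
  rot[3] = eoaio$uoi
  rot[4] = oaio$uoie
  rot[5] = aio$uoieo
  rot[6] = io$uoieoa
  rot[7] = o$uoieoai
  rot[8] = $uoieoaio
Sorted (with $ < everything):
  sorted[0] = $uoieoaio
  sorted[1] = aio$uoieo
  sorted[2] = eoaio$uoi
  sorted[3] = ieoaio$uo
  sorted[4] = io$uoieoa
  sorted[5] = o$uoieoai
  sorted[6] = oaio$uoie
  sorted[7] = oieoaio$u
  sorted[8] = uoieoaio$
sorted[1] = aio$uoieo

Answer: aio$uoieo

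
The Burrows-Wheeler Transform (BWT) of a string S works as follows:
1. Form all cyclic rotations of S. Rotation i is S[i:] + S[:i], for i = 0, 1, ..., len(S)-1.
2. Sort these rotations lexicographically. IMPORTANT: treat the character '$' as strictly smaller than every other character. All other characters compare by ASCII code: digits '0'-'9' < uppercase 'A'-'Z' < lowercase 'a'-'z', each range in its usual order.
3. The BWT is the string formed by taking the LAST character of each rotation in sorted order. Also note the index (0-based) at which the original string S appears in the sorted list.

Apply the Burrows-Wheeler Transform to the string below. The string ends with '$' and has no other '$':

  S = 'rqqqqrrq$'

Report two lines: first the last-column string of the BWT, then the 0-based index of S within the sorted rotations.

All 9 rotations (rotation i = S[i:]+S[:i]):
  rot[0] = rqqqqrrq$
  rot[1] = qqqqrrq$r
  rot[2] = qqqrrq$rq
  rot[3] = qqrrq$rqq
  rot[4] = qrrq$rqqq
  rot[5] = rrq$rqqqq
  rot[6] = rq$rqqqqr
  rot[7] = q$rqqqqrr
  rot[8] = $rqqqqrrq
Sorted (with $ < everything):
  sorted[0] = $rqqqqrrq  (last char: 'q')
  sorted[1] = q$rqqqqrr  (last char: 'r')
  sorted[2] = qqqqrrq$r  (last char: 'r')
  sorted[3] = qqqrrq$rq  (last char: 'q')
  sorted[4] = qqrrq$rqq  (last char: 'q')
  sorted[5] = qrrq$rqqq  (last char: 'q')
  sorted[6] = rq$rqqqqr  (last char: 'r')
  sorted[7] = rqqqqrrq$  (last char: '$')
  sorted[8] = rrq$rqqqq  (last char: 'q')
Last column: qrrqqqr$q
Original string S is at sorted index 7

Answer: qrrqqqr$q
7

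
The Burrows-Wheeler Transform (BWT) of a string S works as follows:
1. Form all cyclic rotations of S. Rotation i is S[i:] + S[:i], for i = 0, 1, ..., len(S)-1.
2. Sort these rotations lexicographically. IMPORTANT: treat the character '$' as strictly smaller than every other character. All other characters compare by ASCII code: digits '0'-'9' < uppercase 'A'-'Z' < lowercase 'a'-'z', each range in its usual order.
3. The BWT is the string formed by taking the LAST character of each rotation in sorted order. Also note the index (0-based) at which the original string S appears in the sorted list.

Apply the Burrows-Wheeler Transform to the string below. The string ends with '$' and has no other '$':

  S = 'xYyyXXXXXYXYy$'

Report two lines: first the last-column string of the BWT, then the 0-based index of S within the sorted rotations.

Answer: yyXXXXYXXx$YyY
10

Derivation:
All 14 rotations (rotation i = S[i:]+S[:i]):
  rot[0] = xYyyXXXXXYXYy$
  rot[1] = YyyXXXXXYXYy$x
  rot[2] = yyXXXXXYXYy$xY
  rot[3] = yXXXXXYXYy$xYy
  rot[4] = XXXXXYXYy$xYyy
  rot[5] = XXXXYXYy$xYyyX
  rot[6] = XXXYXYy$xYyyXX
  rot[7] = XXYXYy$xYyyXXX
  rot[8] = XYXYy$xYyyXXXX
  rot[9] = YXYy$xYyyXXXXX
  rot[10] = XYy$xYyyXXXXXY
  rot[11] = Yy$xYyyXXXXXYX
  rot[12] = y$xYyyXXXXXYXY
  rot[13] = $xYyyXXXXXYXYy
Sorted (with $ < everything):
  sorted[0] = $xYyyXXXXXYXYy  (last char: 'y')
  sorted[1] = XXXXXYXYy$xYyy  (last char: 'y')
  sorted[2] = XXXXYXYy$xYyyX  (last char: 'X')
  sorted[3] = XXXYXYy$xYyyXX  (last char: 'X')
  sorted[4] = XXYXYy$xYyyXXX  (last char: 'X')
  sorted[5] = XYXYy$xYyyXXXX  (last char: 'X')
  sorted[6] = XYy$xYyyXXXXXY  (last char: 'Y')
  sorted[7] = YXYy$xYyyXXXXX  (last char: 'X')
  sorted[8] = Yy$xYyyXXXXXYX  (last char: 'X')
  sorted[9] = YyyXXXXXYXYy$x  (last char: 'x')
  sorted[10] = xYyyXXXXXYXYy$  (last char: '$')
  sorted[11] = y$xYyyXXXXXYXY  (last char: 'Y')
  sorted[12] = yXXXXXYXYy$xYy  (last char: 'y')
  sorted[13] = yyXXXXXYXYy$xY  (last char: 'Y')
Last column: yyXXXXYXXx$YyY
Original string S is at sorted index 10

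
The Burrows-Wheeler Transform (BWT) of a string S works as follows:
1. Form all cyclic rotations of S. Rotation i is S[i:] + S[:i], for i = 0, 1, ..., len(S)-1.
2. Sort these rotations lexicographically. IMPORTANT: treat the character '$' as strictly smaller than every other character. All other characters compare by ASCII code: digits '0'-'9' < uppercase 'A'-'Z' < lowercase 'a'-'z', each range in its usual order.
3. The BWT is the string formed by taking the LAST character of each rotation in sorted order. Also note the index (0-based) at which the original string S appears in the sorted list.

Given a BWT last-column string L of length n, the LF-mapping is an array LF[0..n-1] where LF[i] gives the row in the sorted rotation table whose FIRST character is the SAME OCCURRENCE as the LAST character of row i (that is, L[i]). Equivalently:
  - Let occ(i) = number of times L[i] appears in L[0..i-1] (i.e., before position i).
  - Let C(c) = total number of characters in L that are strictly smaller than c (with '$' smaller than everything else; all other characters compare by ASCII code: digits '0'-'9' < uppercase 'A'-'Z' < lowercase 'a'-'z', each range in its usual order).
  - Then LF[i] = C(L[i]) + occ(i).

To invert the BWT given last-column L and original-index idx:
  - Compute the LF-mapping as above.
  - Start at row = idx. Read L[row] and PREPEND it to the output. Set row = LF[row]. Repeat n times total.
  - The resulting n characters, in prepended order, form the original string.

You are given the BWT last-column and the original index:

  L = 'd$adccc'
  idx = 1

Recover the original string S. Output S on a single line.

LF mapping: 5 0 1 6 2 3 4
Walk LF starting at row 1, prepending L[row]:
  step 1: row=1, L[1]='$', prepend. Next row=LF[1]=0
  step 2: row=0, L[0]='d', prepend. Next row=LF[0]=5
  step 3: row=5, L[5]='c', prepend. Next row=LF[5]=3
  step 4: row=3, L[3]='d', prepend. Next row=LF[3]=6
  step 5: row=6, L[6]='c', prepend. Next row=LF[6]=4
  step 6: row=4, L[4]='c', prepend. Next row=LF[4]=2
  step 7: row=2, L[2]='a', prepend. Next row=LF[2]=1
Reversed output: accdcd$

Answer: accdcd$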